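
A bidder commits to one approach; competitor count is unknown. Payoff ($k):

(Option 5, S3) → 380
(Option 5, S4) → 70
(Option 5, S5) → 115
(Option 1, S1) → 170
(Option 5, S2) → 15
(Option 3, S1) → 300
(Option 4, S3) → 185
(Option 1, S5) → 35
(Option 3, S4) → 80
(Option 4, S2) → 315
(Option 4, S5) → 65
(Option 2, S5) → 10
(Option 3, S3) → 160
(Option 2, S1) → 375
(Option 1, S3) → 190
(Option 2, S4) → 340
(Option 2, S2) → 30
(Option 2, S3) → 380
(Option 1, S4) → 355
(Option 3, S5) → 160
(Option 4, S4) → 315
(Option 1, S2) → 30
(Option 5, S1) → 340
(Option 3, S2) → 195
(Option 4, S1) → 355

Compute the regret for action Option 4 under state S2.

0

Best payoff under S2 is 315.
Regret = 315 − 315 = 0.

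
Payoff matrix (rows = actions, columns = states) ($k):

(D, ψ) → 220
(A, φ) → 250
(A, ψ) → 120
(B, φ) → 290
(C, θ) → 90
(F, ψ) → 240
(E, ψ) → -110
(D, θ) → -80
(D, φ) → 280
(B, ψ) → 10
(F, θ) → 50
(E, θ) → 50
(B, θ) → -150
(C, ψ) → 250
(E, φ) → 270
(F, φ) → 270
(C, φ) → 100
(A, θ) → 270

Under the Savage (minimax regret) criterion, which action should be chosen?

A

Column bests: θ=270, φ=290, ψ=250.
A regrets: 0, 40, 130 → max 130
B regrets: 420, 0, 240 → max 420
C regrets: 180, 190, 0 → max 190
D regrets: 350, 10, 30 → max 350
E regrets: 220, 20, 360 → max 360
F regrets: 220, 20, 10 → max 220
Smallest max regret = 130 → A.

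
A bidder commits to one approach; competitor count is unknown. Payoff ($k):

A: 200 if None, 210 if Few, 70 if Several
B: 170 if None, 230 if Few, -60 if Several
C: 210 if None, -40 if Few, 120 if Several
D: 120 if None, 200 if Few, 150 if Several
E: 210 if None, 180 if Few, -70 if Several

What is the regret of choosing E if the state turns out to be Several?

220

Best payoff under Several is 150.
Regret = 150 − (-70) = 220.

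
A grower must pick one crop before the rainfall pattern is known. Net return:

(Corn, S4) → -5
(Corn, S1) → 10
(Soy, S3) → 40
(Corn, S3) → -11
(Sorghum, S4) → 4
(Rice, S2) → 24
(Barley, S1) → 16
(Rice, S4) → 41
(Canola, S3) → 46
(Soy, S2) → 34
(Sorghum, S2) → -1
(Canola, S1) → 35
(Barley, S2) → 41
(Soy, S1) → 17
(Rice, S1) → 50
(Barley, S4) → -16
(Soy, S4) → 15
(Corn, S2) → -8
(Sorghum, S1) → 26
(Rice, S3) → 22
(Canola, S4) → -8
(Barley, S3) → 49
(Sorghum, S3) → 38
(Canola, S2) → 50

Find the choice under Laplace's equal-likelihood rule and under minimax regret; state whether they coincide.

Row averages: Rice=34.25, Canola=30.75, Corn=-3.5, Barley=22.5, Sorghum=16.75, Soy=26.5
Highest average = 34.25 → Rice.
Column bests: S1=50, S2=50, S3=49, S4=41.
Rice regrets: 0, 26, 27, 0 → max 27
Canola regrets: 15, 0, 3, 49 → max 49
Corn regrets: 40, 58, 60, 46 → max 60
Barley regrets: 34, 9, 0, 57 → max 57
Sorghum regrets: 24, 51, 11, 37 → max 51
Soy regrets: 33, 16, 9, 26 → max 33
Smallest max regret = 27 → Rice.

laplace → Rice; minimax regret → Rice (agree)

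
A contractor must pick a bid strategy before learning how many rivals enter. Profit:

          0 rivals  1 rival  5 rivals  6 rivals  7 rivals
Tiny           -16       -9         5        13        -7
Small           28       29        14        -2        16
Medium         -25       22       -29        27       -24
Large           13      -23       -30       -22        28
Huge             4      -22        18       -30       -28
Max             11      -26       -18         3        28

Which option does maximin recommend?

Small

Row minima: Tiny=-16, Small=-2, Medium=-29, Large=-30, Huge=-30, Max=-26
Best worst-case = -2 → Small.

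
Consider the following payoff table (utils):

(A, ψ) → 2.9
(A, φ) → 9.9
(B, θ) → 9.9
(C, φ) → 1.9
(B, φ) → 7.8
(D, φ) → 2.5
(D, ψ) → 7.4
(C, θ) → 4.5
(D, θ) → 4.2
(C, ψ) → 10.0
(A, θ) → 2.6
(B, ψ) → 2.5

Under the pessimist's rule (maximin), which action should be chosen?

Row minima: A=2.6, B=2.5, C=1.9, D=2.5
Best worst-case = 2.6 → A.

A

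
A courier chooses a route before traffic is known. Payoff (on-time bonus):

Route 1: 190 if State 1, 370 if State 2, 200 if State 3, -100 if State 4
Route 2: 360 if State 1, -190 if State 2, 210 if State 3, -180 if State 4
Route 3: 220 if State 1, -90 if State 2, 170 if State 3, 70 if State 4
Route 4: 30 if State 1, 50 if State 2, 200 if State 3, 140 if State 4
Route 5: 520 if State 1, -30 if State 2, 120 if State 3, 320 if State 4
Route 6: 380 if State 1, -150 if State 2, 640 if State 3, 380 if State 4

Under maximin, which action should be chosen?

Row minima: Route 1=-100, Route 2=-190, Route 3=-90, Route 4=30, Route 5=-30, Route 6=-150
Best worst-case = 30 → Route 4.

Route 4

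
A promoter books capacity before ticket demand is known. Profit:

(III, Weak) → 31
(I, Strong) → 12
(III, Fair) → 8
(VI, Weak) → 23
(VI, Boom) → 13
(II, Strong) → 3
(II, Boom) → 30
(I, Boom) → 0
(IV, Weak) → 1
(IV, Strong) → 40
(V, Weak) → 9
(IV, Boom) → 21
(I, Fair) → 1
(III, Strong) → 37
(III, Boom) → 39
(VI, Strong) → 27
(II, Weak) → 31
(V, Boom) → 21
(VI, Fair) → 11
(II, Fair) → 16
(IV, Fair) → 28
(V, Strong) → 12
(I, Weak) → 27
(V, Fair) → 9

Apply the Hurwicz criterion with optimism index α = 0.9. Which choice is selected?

I: 0.9·27 + 0.1·0 = 24.3
II: 0.9·31 + 0.1·3 = 28.2
III: 0.9·39 + 0.1·8 = 35.9
IV: 0.9·40 + 0.1·1 = 36.1
V: 0.9·21 + 0.1·9 = 19.8
VI: 0.9·27 + 0.1·11 = 25.4
Highest Hurwicz score = 36.1 → IV.

IV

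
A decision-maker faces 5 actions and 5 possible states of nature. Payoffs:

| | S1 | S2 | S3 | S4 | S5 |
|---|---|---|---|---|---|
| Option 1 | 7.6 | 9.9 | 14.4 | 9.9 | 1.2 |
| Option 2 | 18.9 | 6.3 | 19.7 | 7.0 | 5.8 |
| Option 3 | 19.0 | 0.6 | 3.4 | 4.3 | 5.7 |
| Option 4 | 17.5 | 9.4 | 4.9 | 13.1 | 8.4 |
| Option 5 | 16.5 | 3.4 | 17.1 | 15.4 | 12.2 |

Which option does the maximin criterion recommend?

Row minima: Option 1=1.2, Option 2=5.8, Option 3=0.6, Option 4=4.9, Option 5=3.4
Best worst-case = 5.8 → Option 2.

Option 2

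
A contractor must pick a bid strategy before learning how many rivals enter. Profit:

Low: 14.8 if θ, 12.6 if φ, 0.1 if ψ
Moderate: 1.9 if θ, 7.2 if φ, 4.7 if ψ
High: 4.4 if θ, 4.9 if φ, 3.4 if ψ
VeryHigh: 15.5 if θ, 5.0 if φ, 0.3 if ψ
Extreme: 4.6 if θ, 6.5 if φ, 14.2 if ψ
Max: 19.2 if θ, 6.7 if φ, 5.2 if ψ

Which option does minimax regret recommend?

Max

Column bests: θ=19.2, φ=12.6, ψ=14.2.
Low regrets: 4.4, 0.0, 14.1 → max 14.1
Moderate regrets: 17.3, 5.4, 9.5 → max 17.3
High regrets: 14.8, 7.7, 10.8 → max 14.8
VeryHigh regrets: 3.7, 7.6, 13.9 → max 13.9
Extreme regrets: 14.6, 6.1, 0.0 → max 14.6
Max regrets: 0.0, 5.9, 9.0 → max 9.0
Smallest max regret = 9.0 → Max.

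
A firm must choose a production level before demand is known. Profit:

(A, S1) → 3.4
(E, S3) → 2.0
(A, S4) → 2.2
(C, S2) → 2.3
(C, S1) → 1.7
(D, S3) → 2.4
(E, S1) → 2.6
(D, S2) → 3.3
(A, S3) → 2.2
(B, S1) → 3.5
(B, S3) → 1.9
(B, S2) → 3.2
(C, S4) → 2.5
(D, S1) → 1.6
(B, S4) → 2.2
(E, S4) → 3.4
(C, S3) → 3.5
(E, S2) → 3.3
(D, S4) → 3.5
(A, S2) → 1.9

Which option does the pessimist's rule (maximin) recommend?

Row minima: A=1.9, B=1.9, C=1.7, D=1.6, E=2.0
Best worst-case = 2.0 → E.

E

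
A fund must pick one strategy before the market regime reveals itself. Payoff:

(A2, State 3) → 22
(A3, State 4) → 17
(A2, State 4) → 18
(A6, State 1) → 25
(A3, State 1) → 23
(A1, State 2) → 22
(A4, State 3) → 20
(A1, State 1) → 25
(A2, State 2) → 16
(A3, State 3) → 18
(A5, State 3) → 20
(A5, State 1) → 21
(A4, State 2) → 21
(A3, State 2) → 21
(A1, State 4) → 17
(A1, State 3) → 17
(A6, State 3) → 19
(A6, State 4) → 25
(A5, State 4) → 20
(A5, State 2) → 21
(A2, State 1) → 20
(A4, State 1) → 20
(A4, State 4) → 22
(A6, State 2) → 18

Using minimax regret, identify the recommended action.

Column bests: State 1=25, State 2=22, State 3=22, State 4=25.
A1 regrets: 0, 0, 5, 8 → max 8
A2 regrets: 5, 6, 0, 7 → max 7
A3 regrets: 2, 1, 4, 8 → max 8
A4 regrets: 5, 1, 2, 3 → max 5
A5 regrets: 4, 1, 2, 5 → max 5
A6 regrets: 0, 4, 3, 0 → max 4
Smallest max regret = 4 → A6.

A6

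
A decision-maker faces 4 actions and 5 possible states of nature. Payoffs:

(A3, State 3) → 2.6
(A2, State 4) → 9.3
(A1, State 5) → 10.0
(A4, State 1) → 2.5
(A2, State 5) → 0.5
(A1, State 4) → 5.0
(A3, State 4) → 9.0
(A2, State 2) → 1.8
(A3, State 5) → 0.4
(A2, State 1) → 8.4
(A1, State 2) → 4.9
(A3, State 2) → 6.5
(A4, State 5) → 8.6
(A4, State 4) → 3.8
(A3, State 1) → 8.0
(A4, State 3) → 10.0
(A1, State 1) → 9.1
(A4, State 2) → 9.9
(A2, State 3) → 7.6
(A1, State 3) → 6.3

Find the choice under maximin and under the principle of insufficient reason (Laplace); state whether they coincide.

maximin → A1; laplace → A1 (agree)

Row minima: A1=4.9, A2=0.5, A3=0.4, A4=2.5
Best worst-case = 4.9 → A1.
Row averages: A1=7.06, A2=5.52, A3=5.3, A4=6.96
Highest average = 7.06 → A1.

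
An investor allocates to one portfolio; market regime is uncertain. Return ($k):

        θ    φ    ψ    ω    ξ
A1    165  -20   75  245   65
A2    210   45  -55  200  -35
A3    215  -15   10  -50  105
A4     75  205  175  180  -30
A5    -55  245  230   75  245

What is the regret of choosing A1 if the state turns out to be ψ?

Best payoff under ψ is 230.
Regret = 230 − 75 = 155.

155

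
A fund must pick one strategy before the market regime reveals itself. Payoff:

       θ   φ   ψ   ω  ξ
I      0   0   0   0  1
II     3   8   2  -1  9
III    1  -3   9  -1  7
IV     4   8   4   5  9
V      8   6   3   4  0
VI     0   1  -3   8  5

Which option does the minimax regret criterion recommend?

Column bests: θ=8, φ=8, ψ=9, ω=8, ξ=9.
I regrets: 8, 8, 9, 8, 8 → max 9
II regrets: 5, 0, 7, 9, 0 → max 9
III regrets: 7, 11, 0, 9, 2 → max 11
IV regrets: 4, 0, 5, 3, 0 → max 5
V regrets: 0, 2, 6, 4, 9 → max 9
VI regrets: 8, 7, 12, 0, 4 → max 12
Smallest max regret = 5 → IV.

IV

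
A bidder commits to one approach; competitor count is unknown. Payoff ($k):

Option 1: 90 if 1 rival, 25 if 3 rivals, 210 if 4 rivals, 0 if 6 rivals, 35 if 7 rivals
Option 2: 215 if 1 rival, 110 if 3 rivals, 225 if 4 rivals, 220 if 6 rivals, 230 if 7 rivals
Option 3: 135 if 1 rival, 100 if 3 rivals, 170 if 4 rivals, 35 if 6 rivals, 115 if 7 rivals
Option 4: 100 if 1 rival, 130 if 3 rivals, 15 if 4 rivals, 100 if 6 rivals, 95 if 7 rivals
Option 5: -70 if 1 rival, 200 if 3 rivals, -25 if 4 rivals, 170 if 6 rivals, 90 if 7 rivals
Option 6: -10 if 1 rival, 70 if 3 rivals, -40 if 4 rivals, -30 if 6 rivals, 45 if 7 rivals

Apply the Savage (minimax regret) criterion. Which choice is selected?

Option 2

Column bests: 1 rival=215, 3 rivals=200, 4 rivals=225, 6 rivals=220, 7 rivals=230.
Option 1 regrets: 125, 175, 15, 220, 195 → max 220
Option 2 regrets: 0, 90, 0, 0, 0 → max 90
Option 3 regrets: 80, 100, 55, 185, 115 → max 185
Option 4 regrets: 115, 70, 210, 120, 135 → max 210
Option 5 regrets: 285, 0, 250, 50, 140 → max 285
Option 6 regrets: 225, 130, 265, 250, 185 → max 265
Smallest max regret = 90 → Option 2.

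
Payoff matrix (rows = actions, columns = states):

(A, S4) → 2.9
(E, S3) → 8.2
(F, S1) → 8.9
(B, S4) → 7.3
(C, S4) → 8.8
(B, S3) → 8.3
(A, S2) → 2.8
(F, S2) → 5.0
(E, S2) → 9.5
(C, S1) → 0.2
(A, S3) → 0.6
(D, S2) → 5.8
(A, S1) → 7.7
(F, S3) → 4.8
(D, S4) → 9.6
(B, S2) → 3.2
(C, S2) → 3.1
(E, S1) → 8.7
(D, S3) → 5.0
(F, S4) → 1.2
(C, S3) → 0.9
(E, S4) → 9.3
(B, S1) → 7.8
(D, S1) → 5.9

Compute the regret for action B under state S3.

0.0

Best payoff under S3 is 8.3.
Regret = 8.3 − 8.3 = 0.0.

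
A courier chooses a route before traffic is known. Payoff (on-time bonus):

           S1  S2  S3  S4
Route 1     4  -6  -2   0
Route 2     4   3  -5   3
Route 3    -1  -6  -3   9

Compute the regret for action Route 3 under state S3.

1

Best payoff under S3 is -2.
Regret = -2 − (-3) = 1.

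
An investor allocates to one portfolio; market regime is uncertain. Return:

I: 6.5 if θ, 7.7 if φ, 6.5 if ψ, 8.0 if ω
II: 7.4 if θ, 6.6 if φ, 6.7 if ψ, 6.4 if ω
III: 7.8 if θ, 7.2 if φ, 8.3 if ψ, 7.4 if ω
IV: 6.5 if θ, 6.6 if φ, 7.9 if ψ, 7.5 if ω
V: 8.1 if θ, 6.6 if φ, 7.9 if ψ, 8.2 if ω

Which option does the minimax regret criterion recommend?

Column bests: θ=8.1, φ=7.7, ψ=8.3, ω=8.2.
I regrets: 1.6, 0.0, 1.8, 0.2 → max 1.8
II regrets: 0.7, 1.1, 1.6, 1.8 → max 1.8
III regrets: 0.3, 0.5, 0.0, 0.8 → max 0.8
IV regrets: 1.6, 1.1, 0.4, 0.7 → max 1.6
V regrets: 0.0, 1.1, 0.4, 0.0 → max 1.1
Smallest max regret = 0.8 → III.

III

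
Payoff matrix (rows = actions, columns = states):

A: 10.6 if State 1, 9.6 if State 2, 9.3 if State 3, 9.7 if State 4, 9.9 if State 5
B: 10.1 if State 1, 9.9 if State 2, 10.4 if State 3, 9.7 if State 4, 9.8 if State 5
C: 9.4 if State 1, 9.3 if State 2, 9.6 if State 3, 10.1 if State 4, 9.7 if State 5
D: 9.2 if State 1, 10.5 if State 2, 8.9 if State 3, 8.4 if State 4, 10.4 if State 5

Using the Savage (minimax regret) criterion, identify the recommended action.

Column bests: State 1=10.6, State 2=10.5, State 3=10.4, State 4=10.1, State 5=10.4.
A regrets: 0.0, 0.9, 1.1, 0.4, 0.5 → max 1.1
B regrets: 0.5, 0.6, 0.0, 0.4, 0.6 → max 0.6
C regrets: 1.2, 1.2, 0.8, 0.0, 0.7 → max 1.2
D regrets: 1.4, 0.0, 1.5, 1.7, 0.0 → max 1.7
Smallest max regret = 0.6 → B.

B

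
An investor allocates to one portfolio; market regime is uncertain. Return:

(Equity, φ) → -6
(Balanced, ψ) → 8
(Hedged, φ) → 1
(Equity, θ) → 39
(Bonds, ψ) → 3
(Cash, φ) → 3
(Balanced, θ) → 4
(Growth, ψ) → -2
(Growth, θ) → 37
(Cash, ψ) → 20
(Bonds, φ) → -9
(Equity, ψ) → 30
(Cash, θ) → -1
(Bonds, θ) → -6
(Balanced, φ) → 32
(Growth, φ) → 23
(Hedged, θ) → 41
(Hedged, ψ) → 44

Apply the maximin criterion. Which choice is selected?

Row minima: Cash=-1, Equity=-6, Bonds=-9, Balanced=4, Hedged=1, Growth=-2
Best worst-case = 4 → Balanced.

Balanced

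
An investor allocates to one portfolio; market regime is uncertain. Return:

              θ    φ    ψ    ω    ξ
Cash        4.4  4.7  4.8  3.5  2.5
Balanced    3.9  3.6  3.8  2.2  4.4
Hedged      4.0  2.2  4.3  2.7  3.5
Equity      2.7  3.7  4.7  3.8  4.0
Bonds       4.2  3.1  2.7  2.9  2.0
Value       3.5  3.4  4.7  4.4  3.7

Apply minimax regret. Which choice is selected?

Value

Column bests: θ=4.4, φ=4.7, ψ=4.8, ω=4.4, ξ=4.4.
Cash regrets: 0.0, 0.0, 0.0, 0.9, 1.9 → max 1.9
Balanced regrets: 0.5, 1.1, 1.0, 2.2, 0.0 → max 2.2
Hedged regrets: 0.4, 2.5, 0.5, 1.7, 0.9 → max 2.5
Equity regrets: 1.7, 1.0, 0.1, 0.6, 0.4 → max 1.7
Bonds regrets: 0.2, 1.6, 2.1, 1.5, 2.4 → max 2.4
Value regrets: 0.9, 1.3, 0.1, 0.0, 0.7 → max 1.3
Smallest max regret = 1.3 → Value.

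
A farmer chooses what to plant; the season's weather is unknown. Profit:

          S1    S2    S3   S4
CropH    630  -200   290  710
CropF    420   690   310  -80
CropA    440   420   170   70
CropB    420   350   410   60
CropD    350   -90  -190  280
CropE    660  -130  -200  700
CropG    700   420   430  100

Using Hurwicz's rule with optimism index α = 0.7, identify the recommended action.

CropH: 0.7·710 + 0.3·(-200) = 437
CropF: 0.7·690 + 0.3·(-80) = 459
CropA: 0.7·440 + 0.3·70 = 329
CropB: 0.7·420 + 0.3·60 = 312
CropD: 0.7·350 + 0.3·(-190) = 188
CropE: 0.7·700 + 0.3·(-200) = 430
CropG: 0.7·700 + 0.3·100 = 520
Highest Hurwicz score = 520 → CropG.

CropG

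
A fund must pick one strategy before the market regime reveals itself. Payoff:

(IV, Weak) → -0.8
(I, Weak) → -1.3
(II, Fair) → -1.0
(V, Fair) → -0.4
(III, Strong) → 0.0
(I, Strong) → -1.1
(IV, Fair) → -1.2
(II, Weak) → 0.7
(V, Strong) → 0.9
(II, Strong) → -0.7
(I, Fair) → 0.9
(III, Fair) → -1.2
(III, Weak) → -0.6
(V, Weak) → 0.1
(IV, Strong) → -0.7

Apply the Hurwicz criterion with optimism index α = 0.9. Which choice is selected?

V

I: 0.9·0.9 + 0.1·(-1.3) = 0.68
II: 0.9·0.7 + 0.1·(-1.0) = 0.53
III: 0.9·0.0 + 0.1·(-1.2) = -0.12
IV: 0.9·(-0.7) + 0.1·(-1.2) = -0.75
V: 0.9·0.9 + 0.1·(-0.4) = 0.77
Highest Hurwicz score = 0.77 → V.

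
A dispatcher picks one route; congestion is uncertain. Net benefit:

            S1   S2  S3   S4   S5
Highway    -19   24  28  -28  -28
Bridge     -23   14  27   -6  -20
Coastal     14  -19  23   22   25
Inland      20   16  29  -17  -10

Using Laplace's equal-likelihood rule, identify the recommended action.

Coastal

Row averages: Highway=-4.6, Bridge=-1.6, Coastal=13, Inland=7.6
Highest average = 13 → Coastal.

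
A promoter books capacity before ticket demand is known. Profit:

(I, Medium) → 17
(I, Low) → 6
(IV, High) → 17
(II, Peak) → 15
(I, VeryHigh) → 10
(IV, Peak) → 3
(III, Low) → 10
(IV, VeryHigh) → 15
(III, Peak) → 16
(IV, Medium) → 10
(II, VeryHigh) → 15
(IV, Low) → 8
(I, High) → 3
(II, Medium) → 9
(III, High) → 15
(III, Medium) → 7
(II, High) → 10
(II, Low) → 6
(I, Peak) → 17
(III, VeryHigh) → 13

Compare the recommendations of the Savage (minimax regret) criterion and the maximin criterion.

Column bests: Low=10, Medium=17, High=17, VeryHigh=15, Peak=17.
I regrets: 4, 0, 14, 5, 0 → max 14
II regrets: 4, 8, 7, 0, 2 → max 8
III regrets: 0, 10, 2, 2, 1 → max 10
IV regrets: 2, 7, 0, 0, 14 → max 14
Smallest max regret = 8 → II.
Row minima: I=3, II=6, III=7, IV=3
Best worst-case = 7 → III.

minimax regret → II; maximin → III (disagree)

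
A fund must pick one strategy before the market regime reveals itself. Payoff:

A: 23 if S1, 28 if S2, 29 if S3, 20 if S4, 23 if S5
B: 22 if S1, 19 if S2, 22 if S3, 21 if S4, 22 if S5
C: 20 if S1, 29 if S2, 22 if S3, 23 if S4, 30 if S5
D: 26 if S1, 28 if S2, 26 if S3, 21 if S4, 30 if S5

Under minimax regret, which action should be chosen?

Column bests: S1=26, S2=29, S3=29, S4=23, S5=30.
A regrets: 3, 1, 0, 3, 7 → max 7
B regrets: 4, 10, 7, 2, 8 → max 10
C regrets: 6, 0, 7, 0, 0 → max 7
D regrets: 0, 1, 3, 2, 0 → max 3
Smallest max regret = 3 → D.

D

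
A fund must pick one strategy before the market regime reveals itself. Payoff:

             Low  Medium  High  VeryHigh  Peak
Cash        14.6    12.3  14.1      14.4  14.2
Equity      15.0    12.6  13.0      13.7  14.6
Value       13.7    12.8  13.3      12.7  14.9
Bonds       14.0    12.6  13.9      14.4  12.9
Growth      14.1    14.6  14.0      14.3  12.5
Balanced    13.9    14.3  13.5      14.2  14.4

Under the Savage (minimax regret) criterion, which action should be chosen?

Column bests: Low=15.0, Medium=14.6, High=14.1, VeryHigh=14.4, Peak=14.9.
Cash regrets: 0.4, 2.3, 0.0, 0.0, 0.7 → max 2.3
Equity regrets: 0.0, 2.0, 1.1, 0.7, 0.3 → max 2.0
Value regrets: 1.3, 1.8, 0.8, 1.7, 0.0 → max 1.8
Bonds regrets: 1.0, 2.0, 0.2, 0.0, 2.0 → max 2.0
Growth regrets: 0.9, 0.0, 0.1, 0.1, 2.4 → max 2.4
Balanced regrets: 1.1, 0.3, 0.6, 0.2, 0.5 → max 1.1
Smallest max regret = 1.1 → Balanced.

Balanced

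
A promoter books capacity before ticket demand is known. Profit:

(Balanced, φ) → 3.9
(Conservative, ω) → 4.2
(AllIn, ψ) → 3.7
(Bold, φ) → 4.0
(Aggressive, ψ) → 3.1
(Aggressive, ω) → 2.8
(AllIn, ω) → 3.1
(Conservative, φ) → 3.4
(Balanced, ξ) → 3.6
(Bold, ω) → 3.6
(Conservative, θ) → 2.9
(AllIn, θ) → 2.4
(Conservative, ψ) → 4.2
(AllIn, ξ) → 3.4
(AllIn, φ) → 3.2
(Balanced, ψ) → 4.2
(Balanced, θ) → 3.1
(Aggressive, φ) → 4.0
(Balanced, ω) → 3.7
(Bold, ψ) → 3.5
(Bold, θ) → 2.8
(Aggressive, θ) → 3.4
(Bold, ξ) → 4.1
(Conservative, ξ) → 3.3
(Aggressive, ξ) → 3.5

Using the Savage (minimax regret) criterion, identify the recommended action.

Column bests: θ=3.4, φ=4.0, ψ=4.2, ω=4.2, ξ=4.1.
Conservative regrets: 0.5, 0.6, 0.0, 0.0, 0.8 → max 0.8
Balanced regrets: 0.3, 0.1, 0.0, 0.5, 0.5 → max 0.5
Aggressive regrets: 0.0, 0.0, 1.1, 1.4, 0.6 → max 1.4
Bold regrets: 0.6, 0.0, 0.7, 0.6, 0.0 → max 0.7
AllIn regrets: 1.0, 0.8, 0.5, 1.1, 0.7 → max 1.1
Smallest max regret = 0.5 → Balanced.

Balanced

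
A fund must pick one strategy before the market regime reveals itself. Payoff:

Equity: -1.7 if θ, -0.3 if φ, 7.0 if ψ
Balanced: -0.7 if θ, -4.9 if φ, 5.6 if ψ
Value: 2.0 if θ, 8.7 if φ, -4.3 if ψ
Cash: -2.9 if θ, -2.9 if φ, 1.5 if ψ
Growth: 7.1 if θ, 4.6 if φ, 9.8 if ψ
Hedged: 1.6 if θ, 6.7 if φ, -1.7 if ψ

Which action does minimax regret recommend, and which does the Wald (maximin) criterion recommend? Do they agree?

minimax regret → Growth; maximin → Growth (agree)

Column bests: θ=7.1, φ=8.7, ψ=9.8.
Equity regrets: 8.8, 9.0, 2.8 → max 9.0
Balanced regrets: 7.8, 13.6, 4.2 → max 13.6
Value regrets: 5.1, 0.0, 14.1 → max 14.1
Cash regrets: 10.0, 11.6, 8.3 → max 11.6
Growth regrets: 0.0, 4.1, 0.0 → max 4.1
Hedged regrets: 5.5, 2.0, 11.5 → max 11.5
Smallest max regret = 4.1 → Growth.
Row minima: Equity=-1.7, Balanced=-4.9, Value=-4.3, Cash=-2.9, Growth=4.6, Hedged=-1.7
Best worst-case = 4.6 → Growth.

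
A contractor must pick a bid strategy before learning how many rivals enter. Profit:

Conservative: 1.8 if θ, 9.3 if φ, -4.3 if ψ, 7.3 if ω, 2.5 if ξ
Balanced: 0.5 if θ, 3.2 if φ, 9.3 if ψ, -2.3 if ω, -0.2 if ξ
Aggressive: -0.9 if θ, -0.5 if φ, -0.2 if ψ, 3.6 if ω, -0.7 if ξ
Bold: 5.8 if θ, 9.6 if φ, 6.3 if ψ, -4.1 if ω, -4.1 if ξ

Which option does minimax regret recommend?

Column bests: θ=5.8, φ=9.6, ψ=9.3, ω=7.3, ξ=2.5.
Conservative regrets: 4.0, 0.3, 13.6, 0.0, 0.0 → max 13.6
Balanced regrets: 5.3, 6.4, 0.0, 9.6, 2.7 → max 9.6
Aggressive regrets: 6.7, 10.1, 9.5, 3.7, 3.2 → max 10.1
Bold regrets: 0.0, 0.0, 3.0, 11.4, 6.6 → max 11.4
Smallest max regret = 9.6 → Balanced.

Balanced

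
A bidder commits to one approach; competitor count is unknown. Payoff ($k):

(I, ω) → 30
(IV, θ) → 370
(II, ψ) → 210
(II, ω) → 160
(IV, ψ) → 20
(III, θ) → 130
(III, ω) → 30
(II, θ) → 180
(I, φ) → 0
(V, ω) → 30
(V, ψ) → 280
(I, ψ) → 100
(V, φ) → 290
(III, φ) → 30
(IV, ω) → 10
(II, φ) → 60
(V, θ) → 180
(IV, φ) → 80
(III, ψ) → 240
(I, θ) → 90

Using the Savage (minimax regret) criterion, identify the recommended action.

Column bests: θ=370, φ=290, ψ=280, ω=160.
I regrets: 280, 290, 180, 130 → max 290
II regrets: 190, 230, 70, 0 → max 230
III regrets: 240, 260, 40, 130 → max 260
IV regrets: 0, 210, 260, 150 → max 260
V regrets: 190, 0, 0, 130 → max 190
Smallest max regret = 190 → V.

V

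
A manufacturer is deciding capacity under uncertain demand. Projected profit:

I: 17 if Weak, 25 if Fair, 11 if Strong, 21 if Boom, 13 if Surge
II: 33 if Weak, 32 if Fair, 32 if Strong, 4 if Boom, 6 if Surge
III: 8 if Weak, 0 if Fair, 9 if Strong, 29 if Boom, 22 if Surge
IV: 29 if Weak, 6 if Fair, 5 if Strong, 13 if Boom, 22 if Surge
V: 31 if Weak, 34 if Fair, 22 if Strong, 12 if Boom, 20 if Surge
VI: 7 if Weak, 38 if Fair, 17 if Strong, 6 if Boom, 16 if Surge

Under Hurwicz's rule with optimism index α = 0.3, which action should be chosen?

I: 0.3·25 + 0.7·11 = 15.2
II: 0.3·33 + 0.7·4 = 12.7
III: 0.3·29 + 0.7·0 = 8.7
IV: 0.3·29 + 0.7·5 = 12.2
V: 0.3·34 + 0.7·12 = 18.6
VI: 0.3·38 + 0.7·6 = 15.6
Highest Hurwicz score = 18.6 → V.

V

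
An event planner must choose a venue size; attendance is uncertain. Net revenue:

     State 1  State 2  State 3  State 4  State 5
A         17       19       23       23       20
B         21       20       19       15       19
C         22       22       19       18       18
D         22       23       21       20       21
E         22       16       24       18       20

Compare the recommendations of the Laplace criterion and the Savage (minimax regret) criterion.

Row averages: A=20.4, B=18.8, C=19.8, D=21.4, E=20
Highest average = 21.4 → D.
Column bests: State 1=22, State 2=23, State 3=24, State 4=23, State 5=21.
A regrets: 5, 4, 1, 0, 1 → max 5
B regrets: 1, 3, 5, 8, 2 → max 8
C regrets: 0, 1, 5, 5, 3 → max 5
D regrets: 0, 0, 3, 3, 0 → max 3
E regrets: 0, 7, 0, 5, 1 → max 7
Smallest max regret = 3 → D.

laplace → D; minimax regret → D (agree)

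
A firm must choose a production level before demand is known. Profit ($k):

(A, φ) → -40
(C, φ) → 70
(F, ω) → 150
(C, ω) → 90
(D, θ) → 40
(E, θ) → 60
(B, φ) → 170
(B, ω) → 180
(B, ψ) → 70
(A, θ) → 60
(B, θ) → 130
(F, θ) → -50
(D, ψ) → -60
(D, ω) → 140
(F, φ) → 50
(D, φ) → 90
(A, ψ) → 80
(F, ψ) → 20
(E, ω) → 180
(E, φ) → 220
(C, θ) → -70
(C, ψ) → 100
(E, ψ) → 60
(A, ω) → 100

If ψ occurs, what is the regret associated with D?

Best payoff under ψ is 100.
Regret = 100 − (-60) = 160.

160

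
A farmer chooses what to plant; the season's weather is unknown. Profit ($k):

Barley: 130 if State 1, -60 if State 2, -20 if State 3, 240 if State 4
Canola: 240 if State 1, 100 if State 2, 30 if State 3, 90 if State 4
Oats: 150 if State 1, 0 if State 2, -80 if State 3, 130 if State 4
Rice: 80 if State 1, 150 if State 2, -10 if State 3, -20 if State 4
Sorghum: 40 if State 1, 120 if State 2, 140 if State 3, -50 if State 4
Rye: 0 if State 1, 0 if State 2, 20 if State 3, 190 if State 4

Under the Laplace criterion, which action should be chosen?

Canola

Row averages: Barley=72.5, Canola=115, Oats=50, Rice=50, Sorghum=62.5, Rye=52.5
Highest average = 115 → Canola.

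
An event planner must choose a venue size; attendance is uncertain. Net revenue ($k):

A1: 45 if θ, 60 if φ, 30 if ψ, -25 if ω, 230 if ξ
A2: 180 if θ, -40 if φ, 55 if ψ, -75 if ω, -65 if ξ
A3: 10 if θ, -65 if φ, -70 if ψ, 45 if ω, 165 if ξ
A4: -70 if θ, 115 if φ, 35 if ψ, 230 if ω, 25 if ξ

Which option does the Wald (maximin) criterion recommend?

A1

Row minima: A1=-25, A2=-75, A3=-70, A4=-70
Best worst-case = -25 → A1.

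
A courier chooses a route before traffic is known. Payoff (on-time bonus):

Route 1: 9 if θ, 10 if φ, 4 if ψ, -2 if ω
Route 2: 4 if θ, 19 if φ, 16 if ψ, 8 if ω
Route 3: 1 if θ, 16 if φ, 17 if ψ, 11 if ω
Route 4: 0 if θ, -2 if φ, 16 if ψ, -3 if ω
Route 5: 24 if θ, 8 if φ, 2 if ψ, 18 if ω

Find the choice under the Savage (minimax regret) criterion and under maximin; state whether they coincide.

minimax regret → Route 5; maximin → Route 2 (disagree)

Column bests: θ=24, φ=19, ψ=17, ω=18.
Route 1 regrets: 15, 9, 13, 20 → max 20
Route 2 regrets: 20, 0, 1, 10 → max 20
Route 3 regrets: 23, 3, 0, 7 → max 23
Route 4 regrets: 24, 21, 1, 21 → max 24
Route 5 regrets: 0, 11, 15, 0 → max 15
Smallest max regret = 15 → Route 5.
Row minima: Route 1=-2, Route 2=4, Route 3=1, Route 4=-3, Route 5=2
Best worst-case = 4 → Route 2.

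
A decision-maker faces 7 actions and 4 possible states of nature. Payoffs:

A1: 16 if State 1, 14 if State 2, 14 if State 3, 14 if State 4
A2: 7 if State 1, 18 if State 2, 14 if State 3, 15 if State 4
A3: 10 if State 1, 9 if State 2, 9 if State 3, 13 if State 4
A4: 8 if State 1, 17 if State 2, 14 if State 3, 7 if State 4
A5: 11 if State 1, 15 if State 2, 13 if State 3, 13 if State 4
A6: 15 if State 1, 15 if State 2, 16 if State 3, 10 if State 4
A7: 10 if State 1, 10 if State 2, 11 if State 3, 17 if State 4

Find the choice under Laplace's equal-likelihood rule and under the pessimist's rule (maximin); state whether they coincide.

Row averages: A1=14.5, A2=13.5, A3=10.25, A4=11.5, A5=13, A6=14, A7=12
Highest average = 14.5 → A1.
Row minima: A1=14, A2=7, A3=9, A4=7, A5=11, A6=10, A7=10
Best worst-case = 14 → A1.

laplace → A1; maximin → A1 (agree)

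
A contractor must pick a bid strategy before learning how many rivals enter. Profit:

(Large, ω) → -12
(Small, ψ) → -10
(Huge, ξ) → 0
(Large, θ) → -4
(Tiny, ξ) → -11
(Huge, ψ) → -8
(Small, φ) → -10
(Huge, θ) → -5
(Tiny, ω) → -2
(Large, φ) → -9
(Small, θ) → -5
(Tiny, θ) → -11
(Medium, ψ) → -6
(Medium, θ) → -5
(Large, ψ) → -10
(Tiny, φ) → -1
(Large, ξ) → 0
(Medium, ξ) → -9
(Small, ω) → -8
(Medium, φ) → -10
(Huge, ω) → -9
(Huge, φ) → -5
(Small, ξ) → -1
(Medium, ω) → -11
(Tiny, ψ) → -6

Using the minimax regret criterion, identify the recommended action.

Huge

Column bests: θ=-4, φ=-1, ψ=-6, ω=-2, ξ=0.
Tiny regrets: 7, 0, 0, 0, 11 → max 11
Small regrets: 1, 9, 4, 6, 1 → max 9
Medium regrets: 1, 9, 0, 9, 9 → max 9
Large regrets: 0, 8, 4, 10, 0 → max 10
Huge regrets: 1, 4, 2, 7, 0 → max 7
Smallest max regret = 7 → Huge.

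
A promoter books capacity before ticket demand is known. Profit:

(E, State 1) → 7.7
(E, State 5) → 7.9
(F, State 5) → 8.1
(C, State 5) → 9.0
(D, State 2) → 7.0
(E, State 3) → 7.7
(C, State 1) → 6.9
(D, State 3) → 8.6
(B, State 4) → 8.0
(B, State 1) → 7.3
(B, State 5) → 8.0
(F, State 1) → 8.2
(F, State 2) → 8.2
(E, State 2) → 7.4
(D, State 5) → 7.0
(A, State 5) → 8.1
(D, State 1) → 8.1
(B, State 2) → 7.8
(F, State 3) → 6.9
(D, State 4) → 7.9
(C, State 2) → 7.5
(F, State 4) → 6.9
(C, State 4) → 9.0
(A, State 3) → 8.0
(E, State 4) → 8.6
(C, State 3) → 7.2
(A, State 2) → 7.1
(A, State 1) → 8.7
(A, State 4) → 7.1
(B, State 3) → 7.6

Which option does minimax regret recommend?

E

Column bests: State 1=8.7, State 2=8.2, State 3=8.6, State 4=9.0, State 5=9.0.
A regrets: 0.0, 1.1, 0.6, 1.9, 0.9 → max 1.9
B regrets: 1.4, 0.4, 1.0, 1.0, 1.0 → max 1.4
C regrets: 1.8, 0.7, 1.4, 0.0, 0.0 → max 1.8
D regrets: 0.6, 1.2, 0.0, 1.1, 2.0 → max 2.0
E regrets: 1.0, 0.8, 0.9, 0.4, 1.1 → max 1.1
F regrets: 0.5, 0.0, 1.7, 2.1, 0.9 → max 2.1
Smallest max regret = 1.1 → E.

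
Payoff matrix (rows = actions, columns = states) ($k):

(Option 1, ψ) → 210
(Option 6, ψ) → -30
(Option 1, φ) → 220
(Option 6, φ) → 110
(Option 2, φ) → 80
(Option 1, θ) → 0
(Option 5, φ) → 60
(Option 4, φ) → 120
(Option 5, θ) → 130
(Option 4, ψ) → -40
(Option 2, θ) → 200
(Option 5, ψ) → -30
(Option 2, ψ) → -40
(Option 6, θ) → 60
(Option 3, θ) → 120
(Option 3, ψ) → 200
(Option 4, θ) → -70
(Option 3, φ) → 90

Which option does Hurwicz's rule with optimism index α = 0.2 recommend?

Option 1: 0.2·220 + 0.8·0 = 44
Option 2: 0.2·200 + 0.8·(-40) = 8
Option 3: 0.2·200 + 0.8·90 = 112
Option 4: 0.2·120 + 0.8·(-70) = -32
Option 5: 0.2·130 + 0.8·(-30) = 2
Option 6: 0.2·110 + 0.8·(-30) = -2
Highest Hurwicz score = 112 → Option 3.

Option 3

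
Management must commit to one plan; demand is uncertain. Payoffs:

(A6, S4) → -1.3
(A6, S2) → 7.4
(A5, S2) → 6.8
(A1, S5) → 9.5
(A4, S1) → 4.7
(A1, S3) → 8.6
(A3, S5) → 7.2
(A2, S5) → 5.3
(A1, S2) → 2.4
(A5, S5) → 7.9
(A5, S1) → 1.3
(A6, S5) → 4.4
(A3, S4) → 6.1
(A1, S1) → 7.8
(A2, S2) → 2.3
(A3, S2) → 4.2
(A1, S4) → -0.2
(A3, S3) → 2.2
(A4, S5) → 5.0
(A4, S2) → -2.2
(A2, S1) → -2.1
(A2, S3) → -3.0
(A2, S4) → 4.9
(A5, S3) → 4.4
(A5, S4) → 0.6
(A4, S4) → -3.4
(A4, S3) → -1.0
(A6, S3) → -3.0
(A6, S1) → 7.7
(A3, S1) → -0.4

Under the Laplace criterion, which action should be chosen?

Row averages: A1=5.62, A2=1.48, A3=3.86, A4=0.62, A5=4.2, A6=3.04
Highest average = 5.62 → A1.

A1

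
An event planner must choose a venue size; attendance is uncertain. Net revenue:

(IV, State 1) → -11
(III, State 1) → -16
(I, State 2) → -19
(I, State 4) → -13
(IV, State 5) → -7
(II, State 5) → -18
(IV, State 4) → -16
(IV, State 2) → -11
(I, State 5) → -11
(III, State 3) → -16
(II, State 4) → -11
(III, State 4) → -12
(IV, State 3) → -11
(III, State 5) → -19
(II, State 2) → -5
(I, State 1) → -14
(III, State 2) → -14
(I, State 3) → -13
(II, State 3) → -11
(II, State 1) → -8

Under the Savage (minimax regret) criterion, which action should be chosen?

IV

Column bests: State 1=-8, State 2=-5, State 3=-11, State 4=-11, State 5=-7.
I regrets: 6, 14, 2, 2, 4 → max 14
II regrets: 0, 0, 0, 0, 11 → max 11
III regrets: 8, 9, 5, 1, 12 → max 12
IV regrets: 3, 6, 0, 5, 0 → max 6
Smallest max regret = 6 → IV.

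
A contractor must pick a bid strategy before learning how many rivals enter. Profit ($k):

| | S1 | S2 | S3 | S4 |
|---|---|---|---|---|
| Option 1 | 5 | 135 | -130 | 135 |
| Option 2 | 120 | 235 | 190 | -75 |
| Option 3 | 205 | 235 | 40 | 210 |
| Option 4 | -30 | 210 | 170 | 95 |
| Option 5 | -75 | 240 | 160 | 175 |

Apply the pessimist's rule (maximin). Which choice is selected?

Row minima: Option 1=-130, Option 2=-75, Option 3=40, Option 4=-30, Option 5=-75
Best worst-case = 40 → Option 3.

Option 3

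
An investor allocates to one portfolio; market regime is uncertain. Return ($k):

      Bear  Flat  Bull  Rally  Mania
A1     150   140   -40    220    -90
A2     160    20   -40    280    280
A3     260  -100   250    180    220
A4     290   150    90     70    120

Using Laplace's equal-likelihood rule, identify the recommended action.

A3

Row averages: A1=76, A2=140, A3=162, A4=144
Highest average = 162 → A3.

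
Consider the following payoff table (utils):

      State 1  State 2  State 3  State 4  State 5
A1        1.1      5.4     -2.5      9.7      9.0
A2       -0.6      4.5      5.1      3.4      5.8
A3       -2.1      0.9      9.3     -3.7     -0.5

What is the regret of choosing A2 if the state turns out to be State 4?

Best payoff under State 4 is 9.7.
Regret = 9.7 − 3.4 = 6.3.

6.3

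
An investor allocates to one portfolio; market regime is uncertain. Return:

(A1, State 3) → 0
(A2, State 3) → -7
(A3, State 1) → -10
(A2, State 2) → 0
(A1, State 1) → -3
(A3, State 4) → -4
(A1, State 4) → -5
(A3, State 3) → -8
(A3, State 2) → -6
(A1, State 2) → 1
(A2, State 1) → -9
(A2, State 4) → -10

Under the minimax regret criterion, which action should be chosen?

A1

Column bests: State 1=-3, State 2=1, State 3=0, State 4=-4.
A1 regrets: 0, 0, 0, 1 → max 1
A2 regrets: 6, 1, 7, 6 → max 7
A3 regrets: 7, 7, 8, 0 → max 8
Smallest max regret = 1 → A1.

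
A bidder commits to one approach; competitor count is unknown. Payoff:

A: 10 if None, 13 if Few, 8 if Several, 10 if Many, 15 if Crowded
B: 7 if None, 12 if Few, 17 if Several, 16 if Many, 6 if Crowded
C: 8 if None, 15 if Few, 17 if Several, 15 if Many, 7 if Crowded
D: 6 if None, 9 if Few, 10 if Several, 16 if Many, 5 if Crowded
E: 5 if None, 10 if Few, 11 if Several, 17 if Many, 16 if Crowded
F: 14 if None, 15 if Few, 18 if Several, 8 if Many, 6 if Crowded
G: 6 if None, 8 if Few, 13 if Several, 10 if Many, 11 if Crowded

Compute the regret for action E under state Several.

Best payoff under Several is 18.
Regret = 18 − 11 = 7.

7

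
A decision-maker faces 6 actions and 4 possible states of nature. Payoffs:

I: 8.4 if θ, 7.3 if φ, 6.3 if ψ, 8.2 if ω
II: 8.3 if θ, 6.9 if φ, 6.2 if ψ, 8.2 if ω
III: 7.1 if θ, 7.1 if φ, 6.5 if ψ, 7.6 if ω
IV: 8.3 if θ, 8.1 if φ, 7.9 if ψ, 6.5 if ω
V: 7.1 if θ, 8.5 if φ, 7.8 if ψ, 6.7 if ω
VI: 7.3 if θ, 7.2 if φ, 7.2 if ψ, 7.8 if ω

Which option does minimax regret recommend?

Column bests: θ=8.4, φ=8.5, ψ=7.9, ω=8.2.
I regrets: 0.0, 1.2, 1.6, 0.0 → max 1.6
II regrets: 0.1, 1.6, 1.7, 0.0 → max 1.7
III regrets: 1.3, 1.4, 1.4, 0.6 → max 1.4
IV regrets: 0.1, 0.4, 0.0, 1.7 → max 1.7
V regrets: 1.3, 0.0, 0.1, 1.5 → max 1.5
VI regrets: 1.1, 1.3, 0.7, 0.4 → max 1.3
Smallest max regret = 1.3 → VI.

VI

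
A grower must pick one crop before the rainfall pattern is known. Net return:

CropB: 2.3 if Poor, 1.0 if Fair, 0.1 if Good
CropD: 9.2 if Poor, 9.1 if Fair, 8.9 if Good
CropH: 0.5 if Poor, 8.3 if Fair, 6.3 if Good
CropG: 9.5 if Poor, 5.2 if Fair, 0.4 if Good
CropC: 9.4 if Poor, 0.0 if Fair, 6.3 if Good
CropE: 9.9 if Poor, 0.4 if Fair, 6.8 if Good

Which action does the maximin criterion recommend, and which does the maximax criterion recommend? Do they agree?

maximin → CropD; maximax → CropE (disagree)

Row minima: CropB=0.1, CropD=8.9, CropH=0.5, CropG=0.4, CropC=0.0, CropE=0.4
Best worst-case = 8.9 → CropD.
Row maxima: CropB=2.3, CropD=9.2, CropH=8.3, CropG=9.5, CropC=9.4, CropE=9.9
Best best-case = 9.9 → CropE.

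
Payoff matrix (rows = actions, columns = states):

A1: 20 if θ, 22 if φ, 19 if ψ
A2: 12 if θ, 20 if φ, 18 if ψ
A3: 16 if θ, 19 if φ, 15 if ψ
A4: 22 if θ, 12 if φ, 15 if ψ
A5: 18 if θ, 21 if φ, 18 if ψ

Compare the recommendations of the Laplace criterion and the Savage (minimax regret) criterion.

laplace → A1; minimax regret → A1 (agree)

Row averages: A1=61/3, A2=50/3, A3=50/3, A4=49/3, A5=19
Highest average = 61/3 → A1.
Column bests: θ=22, φ=22, ψ=19.
A1 regrets: 2, 0, 0 → max 2
A2 regrets: 10, 2, 1 → max 10
A3 regrets: 6, 3, 4 → max 6
A4 regrets: 0, 10, 4 → max 10
A5 regrets: 4, 1, 1 → max 4
Smallest max regret = 2 → A1.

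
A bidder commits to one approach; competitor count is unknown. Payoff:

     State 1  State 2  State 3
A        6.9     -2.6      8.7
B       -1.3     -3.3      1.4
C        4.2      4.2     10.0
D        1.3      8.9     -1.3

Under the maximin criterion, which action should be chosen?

C

Row minima: A=-2.6, B=-3.3, C=4.2, D=-1.3
Best worst-case = 4.2 → C.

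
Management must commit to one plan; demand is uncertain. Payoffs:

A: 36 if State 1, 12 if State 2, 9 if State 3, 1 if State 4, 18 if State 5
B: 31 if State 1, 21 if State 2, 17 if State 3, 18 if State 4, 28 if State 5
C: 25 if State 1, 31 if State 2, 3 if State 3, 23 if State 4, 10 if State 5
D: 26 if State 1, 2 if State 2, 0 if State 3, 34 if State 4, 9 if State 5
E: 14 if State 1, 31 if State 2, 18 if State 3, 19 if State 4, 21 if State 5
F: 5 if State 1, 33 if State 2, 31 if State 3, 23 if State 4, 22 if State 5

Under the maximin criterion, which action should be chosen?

B

Row minima: A=1, B=17, C=3, D=0, E=14, F=5
Best worst-case = 17 → B.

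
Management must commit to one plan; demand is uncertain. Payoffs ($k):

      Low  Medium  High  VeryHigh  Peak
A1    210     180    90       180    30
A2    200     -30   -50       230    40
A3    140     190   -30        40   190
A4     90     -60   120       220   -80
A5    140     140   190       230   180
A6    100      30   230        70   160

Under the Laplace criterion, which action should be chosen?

Row averages: A1=138, A2=78, A3=106, A4=58, A5=176, A6=118
Highest average = 176 → A5.

A5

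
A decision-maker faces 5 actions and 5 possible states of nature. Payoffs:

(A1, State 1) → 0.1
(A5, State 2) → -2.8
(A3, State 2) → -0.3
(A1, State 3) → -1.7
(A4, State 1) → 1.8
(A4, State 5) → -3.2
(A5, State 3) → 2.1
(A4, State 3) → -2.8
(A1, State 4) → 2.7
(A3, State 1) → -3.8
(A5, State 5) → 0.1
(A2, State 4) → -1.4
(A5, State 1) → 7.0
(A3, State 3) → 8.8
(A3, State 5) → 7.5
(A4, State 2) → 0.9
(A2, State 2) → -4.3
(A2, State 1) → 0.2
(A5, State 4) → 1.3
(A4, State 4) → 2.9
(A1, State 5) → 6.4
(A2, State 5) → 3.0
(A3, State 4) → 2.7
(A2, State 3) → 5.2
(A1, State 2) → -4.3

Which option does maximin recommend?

Row minima: A1=-4.3, A2=-4.3, A3=-3.8, A4=-3.2, A5=-2.8
Best worst-case = -2.8 → A5.

A5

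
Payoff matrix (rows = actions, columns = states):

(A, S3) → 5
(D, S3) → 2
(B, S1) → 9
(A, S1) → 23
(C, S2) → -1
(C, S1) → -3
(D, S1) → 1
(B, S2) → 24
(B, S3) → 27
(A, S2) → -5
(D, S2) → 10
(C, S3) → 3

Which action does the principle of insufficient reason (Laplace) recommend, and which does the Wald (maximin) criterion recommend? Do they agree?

Row averages: A=23/3, B=20, C=-1/3, D=13/3
Highest average = 20 → B.
Row minima: A=-5, B=9, C=-3, D=1
Best worst-case = 9 → B.

laplace → B; maximin → B (agree)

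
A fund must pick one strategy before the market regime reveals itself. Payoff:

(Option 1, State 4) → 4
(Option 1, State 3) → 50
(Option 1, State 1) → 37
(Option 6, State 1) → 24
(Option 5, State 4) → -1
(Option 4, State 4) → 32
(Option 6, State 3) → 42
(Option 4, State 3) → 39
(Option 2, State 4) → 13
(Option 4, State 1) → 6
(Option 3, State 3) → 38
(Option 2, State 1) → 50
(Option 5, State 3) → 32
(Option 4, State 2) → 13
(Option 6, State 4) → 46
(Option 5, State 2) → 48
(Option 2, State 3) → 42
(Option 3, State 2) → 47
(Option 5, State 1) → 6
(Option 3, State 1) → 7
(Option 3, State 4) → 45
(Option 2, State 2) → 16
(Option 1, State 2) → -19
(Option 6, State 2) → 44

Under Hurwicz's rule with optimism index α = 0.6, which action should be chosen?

Option 1: 0.6·50 + 0.4·(-19) = 22.4
Option 2: 0.6·50 + 0.4·13 = 35.2
Option 3: 0.6·47 + 0.4·7 = 31
Option 4: 0.6·39 + 0.4·6 = 25.8
Option 5: 0.6·48 + 0.4·(-1) = 28.4
Option 6: 0.6·46 + 0.4·24 = 37.2
Highest Hurwicz score = 37.2 → Option 6.

Option 6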